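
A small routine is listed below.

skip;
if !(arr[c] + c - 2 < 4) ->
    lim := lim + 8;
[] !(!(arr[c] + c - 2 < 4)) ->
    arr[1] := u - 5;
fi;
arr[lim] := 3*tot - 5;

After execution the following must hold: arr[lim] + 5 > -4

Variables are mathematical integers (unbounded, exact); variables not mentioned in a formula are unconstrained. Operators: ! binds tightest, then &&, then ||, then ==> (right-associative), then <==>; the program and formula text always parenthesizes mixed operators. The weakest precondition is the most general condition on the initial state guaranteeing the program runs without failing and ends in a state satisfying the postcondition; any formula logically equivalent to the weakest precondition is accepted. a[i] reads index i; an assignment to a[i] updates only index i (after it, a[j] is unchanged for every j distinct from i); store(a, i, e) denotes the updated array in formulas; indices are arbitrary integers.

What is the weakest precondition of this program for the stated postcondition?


Working backward. After the program, the postcondition arr[lim] + 5 > -4 must hold; in canonical form it is arr[lim] > -9.
Before arr[lim] := 3*tot - 5: store(arr, lim, 3*tot - 5)[lim] > -9
Then branch requires store(arr, lim + 8, 3*tot - 5)[lim + 8] > -9; else branch requires store(store(arr, 1, u - 5), lim, 3*tot - 5)[lim] > -9.
Before the if: ((!(arr[c] + c < 6)) ==> store(arr, lim + 8, 3*tot - 5)[lim + 8] > -9) && (arr[c] + c < 6 ==> store(store(arr, 1, u - 5), lim, 3*tot - 5)[lim] > -9)
Before skip: ((!(arr[c] + c < 6)) ==> store(arr, lim + 8, 3*tot - 5)[lim + 8] > -9) && (arr[c] + c < 6 ==> store(store(arr, 1, u - 5), lim, 3*tot - 5)[lim] > -9)
Answer: WP = ((!(arr[c] + c < 6)) ==> store(arr, lim + 8, 3*tot - 5)[lim + 8] > -9) && (arr[c] + c < 6 ==> store(store(arr, 1, u - 5), lim, 3*tot - 5)[lim] > -9)


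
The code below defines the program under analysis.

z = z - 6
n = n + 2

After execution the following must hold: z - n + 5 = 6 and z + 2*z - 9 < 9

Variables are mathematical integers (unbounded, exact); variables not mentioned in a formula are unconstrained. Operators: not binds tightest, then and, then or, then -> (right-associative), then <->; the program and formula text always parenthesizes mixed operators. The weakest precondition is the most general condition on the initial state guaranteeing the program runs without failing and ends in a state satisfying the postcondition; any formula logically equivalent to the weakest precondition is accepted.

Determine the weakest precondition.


Working backward. After the program, the postcondition z - n + 5 = 6 and z + 2*z - 9 < 9 must hold; in canonical form it is z = n + 1 and 3*z < 18.
Before n := n + 2: z = n + 3 and 3*z < 18
Before z := z - 6: z = n + 9 and 3*z < 36
Answer: WP = z = n + 9 and 3*z < 36


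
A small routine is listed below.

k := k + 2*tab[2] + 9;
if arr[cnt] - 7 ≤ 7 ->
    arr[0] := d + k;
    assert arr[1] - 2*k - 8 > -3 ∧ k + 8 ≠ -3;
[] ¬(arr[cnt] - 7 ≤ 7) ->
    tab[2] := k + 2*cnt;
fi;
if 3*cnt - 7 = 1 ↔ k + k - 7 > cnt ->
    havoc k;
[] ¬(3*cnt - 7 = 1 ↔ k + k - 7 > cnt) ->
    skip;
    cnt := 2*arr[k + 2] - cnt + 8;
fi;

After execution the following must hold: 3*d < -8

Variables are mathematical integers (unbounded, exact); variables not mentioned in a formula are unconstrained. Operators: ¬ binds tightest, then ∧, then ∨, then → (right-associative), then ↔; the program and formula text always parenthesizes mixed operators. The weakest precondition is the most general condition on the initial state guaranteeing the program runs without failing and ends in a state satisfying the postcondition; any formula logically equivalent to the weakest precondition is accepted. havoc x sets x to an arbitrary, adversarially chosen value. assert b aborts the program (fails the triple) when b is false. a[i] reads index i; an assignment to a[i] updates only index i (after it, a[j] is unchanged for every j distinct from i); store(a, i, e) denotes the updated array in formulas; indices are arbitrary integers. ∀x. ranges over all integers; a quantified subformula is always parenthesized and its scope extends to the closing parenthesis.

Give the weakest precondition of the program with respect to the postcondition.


Working backward. After the program, 3*d < -8 must hold.
Then branch requires 3*d < -8; else branch requires 3*d < -8.
Before the if: ((3*cnt = 8 ↔ 2*k > cnt + 7) → 3*d < -8) ∧ ((¬(3*cnt = 8 ↔ 2*k > cnt + 7)) → 3*d < -8)
Then branch requires arr[1] > 2*k + 5 ∧ k ≠ -11 ∧ ((3*cnt = 8 ↔ 2*k > cnt + 7) → 3*d < -8) ∧ ((¬(3*cnt = 8 ↔ 2*k > cnt + 7)) → 3*d < -8); else branch requires ((3*cnt = 8 ↔ 2*k > cnt + 7) → 3*d < -8) ∧ ((¬(3*cnt = 8 ↔ 2*k > cnt + 7)) → 3*d < -8).
Before the if: (arr[cnt] ≤ 14 → (arr[1] > 2*k + 5 ∧ k ≠ -11 ∧ ((3*cnt = 8 ↔ 2*k > cnt + 7) → 3*d < -8) ∧ ((¬(3*cnt = 8 ↔ 2*k > cnt + 7)) → 3*d < -8))) ∧ ((¬(arr[cnt] ≤ 14)) → (((3*cnt = 8 ↔ 2*k > cnt + 7) → 3*d < -8) ∧ ((¬(3*cnt = 8 ↔ 2*k > cnt + 7)) → 3*d < -8)))
Before k := k + 2*tab[2] + 9: (arr[cnt] ≤ 14 → (arr[1] > 4*tab[2] + 2*k + 23 ∧ 2*tab[2] + k ≠ -20 ∧ ((3*cnt = 8 ↔ 4*tab[2] + 2*k > cnt - 11) → 3*d < -8) ∧ ((¬(3*cnt = 8 ↔ 4*tab[2] + 2*k > cnt - 11)) → 3*d < -8))) ∧ ((¬(arr[cnt] ≤ 14)) → (((3*cnt = 8 ↔ 4*tab[2] + 2*k > cnt - 11) → 3*d < -8) ∧ ((¬(3*cnt = 8 ↔ 4*tab[2] + 2*k > cnt - 11)) → 3*d < -8)))
Answer: WP = (arr[cnt] ≤ 14 → (arr[1] > 4*tab[2] + 2*k + 23 ∧ 2*tab[2] + k ≠ -20 ∧ ((3*cnt = 8 ↔ 4*tab[2] + 2*k > cnt - 11) → 3*d < -8) ∧ ((¬(3*cnt = 8 ↔ 4*tab[2] + 2*k > cnt - 11)) → 3*d < -8))) ∧ ((¬(arr[cnt] ≤ 14)) → (((3*cnt = 8 ↔ 4*tab[2] + 2*k > cnt - 11) → 3*d < -8) ∧ ((¬(3*cnt = 8 ↔ 4*tab[2] + 2*k > cnt - 11)) → 3*d < -8)))


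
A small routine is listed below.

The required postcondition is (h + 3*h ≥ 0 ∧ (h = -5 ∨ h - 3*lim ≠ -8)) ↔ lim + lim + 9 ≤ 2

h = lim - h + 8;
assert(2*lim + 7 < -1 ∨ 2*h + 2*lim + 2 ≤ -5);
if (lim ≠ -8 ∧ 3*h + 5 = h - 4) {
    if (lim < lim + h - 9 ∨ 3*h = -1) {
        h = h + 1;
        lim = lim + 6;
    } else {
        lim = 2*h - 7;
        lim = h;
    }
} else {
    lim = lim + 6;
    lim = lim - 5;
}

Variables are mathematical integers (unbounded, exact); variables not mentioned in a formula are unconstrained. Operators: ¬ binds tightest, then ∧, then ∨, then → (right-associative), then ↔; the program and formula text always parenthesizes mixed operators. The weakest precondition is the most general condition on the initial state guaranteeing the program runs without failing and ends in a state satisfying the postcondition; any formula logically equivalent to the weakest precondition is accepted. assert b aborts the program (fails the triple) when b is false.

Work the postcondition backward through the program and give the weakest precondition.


Working backward. After the program, the postcondition (h + 3*h ≥ 0 ∧ (h = -5 ∨ h - 3*lim ≠ -8)) ↔ lim + lim + 9 ≤ 2 must hold; in canonical form it is (4*h ≥ 0 ∧ (h = -5 ∨ h ≠ 3*lim - 8)) ↔ 2*lim ≤ -7.
Then branch requires ((h > 9 ∨ 3*h = -1) → ((4*h ≥ -4 ∧ (h = -6 ∨ h ≠ 3*lim + 9)) ↔ 2*lim ≤ -19)) ∧ ((¬(h > 9 ∨ 3*h = -1)) → ((4*h ≥ 0 ∧ (h = -5 ∨ 2*h ≠ 8)) ↔ 2*h ≤ -7)); else branch requires (4*h ≥ 0 ∧ (h = -5 ∨ h ≠ 3*lim - 5)) ↔ 2*lim ≤ -9.
Before the if: ((lim ≠ -8 ∧ 2*h = -9) → (((h > 9 ∨ 3*h = -1) → ((4*h ≥ -4 ∧ (h = -6 ∨ h ≠ 3*lim + 9)) ↔ 2*lim ≤ -19)) ∧ ((¬(h > 9 ∨ 3*h = -1)) → ((4*h ≥ 0 ∧ (h = -5 ∨ 2*h ≠ 8)) ↔ 2*h ≤ -7)))) ∧ ((¬(lim ≠ -8 ∧ 2*h = -9)) → ((4*h ≥ 0 ∧ (h = -5 ∨ h ≠ 3*lim - 5)) ↔ 2*lim ≤ -9))
Before assert 2*lim + 7 < -1 ∨ 2*h + 2*lim + 2 ≤ -5: (2*lim < -8 ∨ 2*h + 2*lim ≤ -7) ∧ ((lim ≠ -8 ∧ 2*h = -9) → (((h > 9 ∨ 3*h = -1) → ((4*h ≥ -4 ∧ (h = -6 ∨ h ≠ 3*lim + 9)) ↔ 2*lim ≤ -19)) ∧ ((¬(h > 9 ∨ 3*h = -1)) → ((4*h ≥ 0 ∧ (h = -5 ∨ 2*h ≠ 8)) ↔ 2*h ≤ -7)))) ∧ ((¬(lim ≠ -8 ∧ 2*h = -9)) → ((4*h ≥ 0 ∧ (h = -5 ∨ h ≠ 3*lim - 5)) ↔ 2*lim ≤ -9))
Before h := lim - h + 8: (2*lim < -8 ∨ 4*lim ≤ 2*h - 23) ∧ ((lim ≠ -8 ∧ 2*lim = 2*h - 25) → (((lim > h + 1 ∨ 3*lim = 3*h - 25) → ((4*lim ≥ 4*h - 36 ∧ (lim = h - 14 ∨ h + 2*lim ≠ -1)) ↔ 2*lim ≤ -19)) ∧ ((¬(lim > h + 1 ∨ 3*lim = 3*h - 25)) → ((4*lim ≥ 4*h - 32 ∧ (lim = h - 13 ∨ 2*lim ≠ 2*h - 8)) ↔ 2*lim ≤ 2*h - 23)))) ∧ ((¬(lim ≠ -8 ∧ 2*lim = 2*h - 25)) → ((4*lim ≥ 4*h - 32 ∧ (lim = h - 13 ∨ h + 2*lim ≠ 13)) ↔ 2*lim ≤ -9))
Answer: WP = (2*lim < -8 ∨ 4*lim ≤ 2*h - 23) ∧ ((lim ≠ -8 ∧ 2*lim = 2*h - 25) → (((lim > h + 1 ∨ 3*lim = 3*h - 25) → ((4*lim ≥ 4*h - 36 ∧ (lim = h - 14 ∨ h + 2*lim ≠ -1)) ↔ 2*lim ≤ -19)) ∧ ((¬(lim > h + 1 ∨ 3*lim = 3*h - 25)) → ((4*lim ≥ 4*h - 32 ∧ (lim = h - 13 ∨ 2*lim ≠ 2*h - 8)) ↔ 2*lim ≤ 2*h - 23)))) ∧ ((¬(lim ≠ -8 ∧ 2*lim = 2*h - 25)) → ((4*lim ≥ 4*h - 32 ∧ (lim = h - 13 ∨ h + 2*lim ≠ 13)) ↔ 2*lim ≤ -9))


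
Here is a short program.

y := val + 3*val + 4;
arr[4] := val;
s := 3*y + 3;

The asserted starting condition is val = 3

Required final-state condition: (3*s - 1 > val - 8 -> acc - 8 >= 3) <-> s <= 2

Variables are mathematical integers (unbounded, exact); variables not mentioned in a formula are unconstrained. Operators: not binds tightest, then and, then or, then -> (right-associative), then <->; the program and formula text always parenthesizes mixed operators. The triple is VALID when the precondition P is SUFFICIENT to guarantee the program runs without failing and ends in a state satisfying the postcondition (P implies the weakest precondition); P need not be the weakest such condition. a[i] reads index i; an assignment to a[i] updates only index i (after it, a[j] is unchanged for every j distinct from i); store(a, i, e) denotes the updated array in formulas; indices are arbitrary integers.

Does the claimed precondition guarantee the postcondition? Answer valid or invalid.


Working backward. After the program, the postcondition (3*s - 1 > val - 8 -> acc - 8 >= 3) <-> s <= 2 must hold; in canonical form it is (3*s > val - 7 -> acc >= 11) <-> s <= 2.
Before s := 3*y + 3: (9*y > val - 16 -> acc >= 11) <-> 3*y <= -1
Before arr[4] := val: (9*y > val - 16 -> acc >= 11) <-> 3*y <= -1
Before y := val + 3*val + 4: (35*val > -52 -> acc >= 11) <-> 12*val <= -13
The weakest precondition is (35*val > -52 -> acc >= 11) <-> 12*val <= -13.
Check whether val = 3 implies it.
Countermodel: at the initial state acc = 11, val = 3, the precondition holds but the weakest precondition fails.
Answer: invalid


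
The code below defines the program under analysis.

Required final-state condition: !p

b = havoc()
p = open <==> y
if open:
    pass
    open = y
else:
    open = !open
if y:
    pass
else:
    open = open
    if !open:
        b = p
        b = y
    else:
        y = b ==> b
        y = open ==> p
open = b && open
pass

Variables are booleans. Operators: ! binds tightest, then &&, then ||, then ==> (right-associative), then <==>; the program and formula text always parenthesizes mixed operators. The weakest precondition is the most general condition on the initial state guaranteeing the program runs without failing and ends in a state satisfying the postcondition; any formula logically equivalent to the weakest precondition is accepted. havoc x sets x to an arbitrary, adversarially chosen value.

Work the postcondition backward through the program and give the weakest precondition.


Working backward. After the program, !p must hold.
Before skip: !p
Before open := b && open: !p
Then branch requires !p; else branch requires ((!open) ==> (!p)) && (open ==> (!p)).
Before the if: (y ==> (!p)) && ((!y) ==> (((!open) ==> (!p)) && (open ==> (!p))))
Then branch requires (y ==> (!p)) && ((!y) ==> (((!y) ==> (!p)) && (y ==> (!p)))); else branch requires (y ==> (!p)) && ((!y) ==> ((open ==> (!p)) && ((!open) ==> (!p)))).
Before the if: (open ==> ((y ==> (!p)) && ((!y) ==> (((!y) ==> (!p)) && (y ==> (!p)))))) && ((!open) ==> ((y ==> (!p)) && ((!y) ==> ((open ==> (!p)) && ((!open) ==> (!p))))))
Before p := open <==> y: (open ==> ((y ==> (!(open <==> y))) && ((!y) ==> (((!y) ==> (!(open <==> y))) && (y ==> (!(open <==> y))))))) && ((!open) ==> ((y ==> (!(open <==> y))) && ((!y) ==> ((open ==> (!(open <==> y))) && ((!open) ==> (!(open <==> y)))))))
Before havoc b: (open ==> ((y ==> (!(open <==> y))) && ((!y) ==> (((!y) ==> (!(open <==> y))) && (y ==> (!(open <==> y))))))) && ((!open) ==> ((y ==> (!(open <==> y))) && ((!y) ==> ((open ==> (!(open <==> y))) && ((!open) ==> (!(open <==> y)))))))
Answer: WP = (open ==> ((y ==> (!(open <==> y))) && ((!y) ==> (((!y) ==> (!(open <==> y))) && (y ==> (!(open <==> y))))))) && ((!open) ==> ((y ==> (!(open <==> y))) && ((!y) ==> ((open ==> (!(open <==> y))) && ((!open) ==> (!(open <==> y)))))))


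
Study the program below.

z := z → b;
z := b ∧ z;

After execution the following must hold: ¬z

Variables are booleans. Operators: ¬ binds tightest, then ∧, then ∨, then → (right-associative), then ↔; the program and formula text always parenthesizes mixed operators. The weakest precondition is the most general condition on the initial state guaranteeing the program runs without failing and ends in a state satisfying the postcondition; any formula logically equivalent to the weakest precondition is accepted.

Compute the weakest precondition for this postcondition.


Working backward. After the program, ¬z must hold.
Before z := b ∧ z: ¬(b ∧ z)
Before z := z → b: ¬(b ∧ (z → b))
Answer: WP = ¬(b ∧ (z → b))


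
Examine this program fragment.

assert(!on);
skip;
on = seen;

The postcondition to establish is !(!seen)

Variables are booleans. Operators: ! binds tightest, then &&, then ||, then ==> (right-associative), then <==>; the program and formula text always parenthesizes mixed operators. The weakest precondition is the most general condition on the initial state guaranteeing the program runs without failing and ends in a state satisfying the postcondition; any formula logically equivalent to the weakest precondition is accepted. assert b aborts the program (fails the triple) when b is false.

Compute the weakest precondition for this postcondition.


Working backward. After the program, the postcondition !(!seen) must hold; in canonical form it is seen.
Before on := seen: seen
Before skip: seen
Before assert !on: (!on) && seen
Answer: WP = (!on) && seen


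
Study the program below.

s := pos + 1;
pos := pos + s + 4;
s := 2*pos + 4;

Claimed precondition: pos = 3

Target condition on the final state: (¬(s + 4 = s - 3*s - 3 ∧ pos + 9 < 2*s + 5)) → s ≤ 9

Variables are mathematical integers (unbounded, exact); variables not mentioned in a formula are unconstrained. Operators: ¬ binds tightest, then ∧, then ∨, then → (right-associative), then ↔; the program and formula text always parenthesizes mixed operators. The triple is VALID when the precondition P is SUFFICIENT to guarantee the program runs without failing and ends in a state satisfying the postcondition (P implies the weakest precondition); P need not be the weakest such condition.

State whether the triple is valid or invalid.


Working backward. After the program, the postcondition (¬(s + 4 = s - 3*s - 3 ∧ pos + 9 < 2*s + 5)) → s ≤ 9 must hold; in canonical form it is (¬(3*s = -7 ∧ pos < 2*s - 4)) → s ≤ 9.
Before s := 2*pos + 4: (¬(6*pos = -19 ∧ 3*pos > -4)) → 2*pos ≤ 5
Before pos := pos + s + 4: (¬(6*pos + 6*s = -43 ∧ 3*pos + 3*s > -16)) → 2*pos + 2*s ≤ -3
Before s := pos + 1: (¬(12*pos = -49 ∧ 6*pos > -19)) → 4*pos ≤ -5
The weakest precondition is (¬(12*pos = -49 ∧ 6*pos > -19)) → 4*pos ≤ -5.
Check whether pos = 3 implies it.
Countermodel: at the initial state pos = 3, the precondition holds but the weakest precondition fails.
Answer: invalid


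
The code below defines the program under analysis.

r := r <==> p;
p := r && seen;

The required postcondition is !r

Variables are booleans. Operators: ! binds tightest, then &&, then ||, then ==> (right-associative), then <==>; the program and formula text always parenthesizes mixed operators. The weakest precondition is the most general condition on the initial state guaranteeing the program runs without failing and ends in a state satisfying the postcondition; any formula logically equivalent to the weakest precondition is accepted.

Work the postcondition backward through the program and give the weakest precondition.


Working backward. After the program, !r must hold.
Before p := r && seen: !r
Before r := r <==> p: !(r <==> p)
Answer: WP = !(r <==> p)


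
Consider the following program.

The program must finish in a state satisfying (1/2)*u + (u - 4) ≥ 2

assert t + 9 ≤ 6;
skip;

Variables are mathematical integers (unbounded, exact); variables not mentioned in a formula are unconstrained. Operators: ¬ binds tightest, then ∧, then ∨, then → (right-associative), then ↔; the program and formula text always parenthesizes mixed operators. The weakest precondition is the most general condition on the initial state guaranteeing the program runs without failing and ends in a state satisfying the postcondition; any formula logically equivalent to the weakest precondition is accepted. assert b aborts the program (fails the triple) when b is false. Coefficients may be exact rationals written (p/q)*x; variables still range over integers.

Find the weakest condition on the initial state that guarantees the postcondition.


Working backward. After the program, the postcondition (1/2)*u + (u - 4) ≥ 2 must hold; in canonical form it is (3/2)*u ≥ 6.
Before skip: (3/2)*u ≥ 6
Before assert t + 9 ≤ 6: t ≤ -3 ∧ (3/2)*u ≥ 6
Answer: WP = t ≤ -3 ∧ (3/2)*u ≥ 6


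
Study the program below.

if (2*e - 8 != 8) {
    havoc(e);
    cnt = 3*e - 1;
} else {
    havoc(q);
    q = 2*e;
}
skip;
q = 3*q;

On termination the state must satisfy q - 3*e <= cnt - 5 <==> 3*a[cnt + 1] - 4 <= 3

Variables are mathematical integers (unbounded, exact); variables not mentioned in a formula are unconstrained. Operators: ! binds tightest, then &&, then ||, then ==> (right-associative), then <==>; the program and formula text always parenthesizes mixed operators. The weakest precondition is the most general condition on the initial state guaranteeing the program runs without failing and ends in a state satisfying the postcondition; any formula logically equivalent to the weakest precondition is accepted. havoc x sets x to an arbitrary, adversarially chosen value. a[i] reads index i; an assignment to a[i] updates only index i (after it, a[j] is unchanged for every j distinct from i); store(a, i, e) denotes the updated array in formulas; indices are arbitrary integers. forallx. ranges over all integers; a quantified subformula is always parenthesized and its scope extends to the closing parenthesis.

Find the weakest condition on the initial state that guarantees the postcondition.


Working backward. After the program, the postcondition q - 3*e <= cnt - 5 <==> 3*a[cnt + 1] - 4 <= 3 must hold; in canonical form it is q <= cnt + 3*e - 5 <==> 3*a[cnt + 1] <= 7.
Before q := 3*q: 3*q <= cnt + 3*e - 5 <==> 3*a[cnt + 1] <= 7
Before skip: 3*q <= cnt + 3*e - 5 <==> 3*a[cnt + 1] <= 7
Then branch requires forall e_1. (3*q <= 6*e_1 - 6 <==> 3*a[3*e_1] <= 7); else branch requires 3*e <= cnt - 5 <==> 3*a[cnt + 1] <= 7.
Before the if: (2*e != 16 ==> (forall e_1. (3*q <= 6*e_1 - 6 <==> 3*a[3*e_1] <= 7))) && ((!(2*e != 16)) ==> (3*e <= cnt - 5 <==> 3*a[cnt + 1] <= 7))
Answer: WP = (2*e != 16 ==> (forall e_1. (3*q <= 6*e_1 - 6 <==> 3*a[3*e_1] <= 7))) && ((!(2*e != 16)) ==> (3*e <= cnt - 5 <==> 3*a[cnt + 1] <= 7))


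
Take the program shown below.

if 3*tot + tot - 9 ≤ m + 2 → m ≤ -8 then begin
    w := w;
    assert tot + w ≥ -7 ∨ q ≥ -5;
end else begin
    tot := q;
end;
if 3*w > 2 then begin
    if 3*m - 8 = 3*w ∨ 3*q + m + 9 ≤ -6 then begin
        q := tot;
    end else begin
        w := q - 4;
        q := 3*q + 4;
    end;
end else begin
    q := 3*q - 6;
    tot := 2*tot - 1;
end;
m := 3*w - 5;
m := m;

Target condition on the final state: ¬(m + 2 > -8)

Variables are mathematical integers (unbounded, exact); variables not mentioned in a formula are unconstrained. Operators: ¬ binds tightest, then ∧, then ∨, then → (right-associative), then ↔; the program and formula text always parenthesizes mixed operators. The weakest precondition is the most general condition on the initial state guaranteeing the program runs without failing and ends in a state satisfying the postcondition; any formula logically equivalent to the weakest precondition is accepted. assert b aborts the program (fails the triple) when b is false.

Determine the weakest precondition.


Working backward. After the program, the postcondition ¬(m + 2 > -8) must hold; in canonical form it is ¬(m > -10).
Before m := m: ¬(m > -10)
Before m := 3*w - 5: ¬(3*w > -5)
Then branch requires ((3*m = 3*w + 8 ∨ m + 3*q ≤ -15) → (¬(3*w > -5))) ∧ ((¬(3*m = 3*w + 8 ∨ m + 3*q ≤ -15)) → (¬(3*q > 7))); else branch requires ¬(3*w > -5).
Before the if: (3*w > 2 → (((3*m = 3*w + 8 ∨ m + 3*q ≤ -15) → (¬(3*w > -5))) ∧ ((¬(3*m = 3*w + 8 ∨ m + 3*q ≤ -15)) → (¬(3*q > 7))))) ∧ ((¬(3*w > 2)) → (¬(3*w > -5)))
Then branch requires (tot + w ≥ -7 ∨ q ≥ -5) ∧ (3*w > 2 → (((3*m = 3*w + 8 ∨ m + 3*q ≤ -15) → (¬(3*w > -5))) ∧ ((¬(3*m = 3*w + 8 ∨ m + 3*q ≤ -15)) → (¬(3*q > 7))))) ∧ ((¬(3*w > 2)) → (¬(3*w > -5))); else branch requires (3*w > 2 → (((3*m = 3*w + 8 ∨ m + 3*q ≤ -15) → (¬(3*w > -5))) ∧ ((¬(3*m = 3*w + 8 ∨ m + 3*q ≤ -15)) → (¬(3*q > 7))))) ∧ ((¬(3*w > 2)) → (¬(3*w > -5))).
Before the if: ((4*tot ≤ m + 11 → m ≤ -8) → ((tot + w ≥ -7 ∨ q ≥ -5) ∧ (3*w > 2 → (((3*m = 3*w + 8 ∨ m + 3*q ≤ -15) → (¬(3*w > -5))) ∧ ((¬(3*m = 3*w + 8 ∨ m + 3*q ≤ -15)) → (¬(3*q > 7))))) ∧ ((¬(3*w > 2)) → (¬(3*w > -5))))) ∧ ((¬(4*tot ≤ m + 11 → m ≤ -8)) → ((3*w > 2 → (((3*m = 3*w + 8 ∨ m + 3*q ≤ -15) → (¬(3*w > -5))) ∧ ((¬(3*m = 3*w + 8 ∨ m + 3*q ≤ -15)) → (¬(3*q > 7))))) ∧ ((¬(3*w > 2)) → (¬(3*w > -5)))))
Answer: WP = ((4*tot ≤ m + 11 → m ≤ -8) → ((tot + w ≥ -7 ∨ q ≥ -5) ∧ (3*w > 2 → (((3*m = 3*w + 8 ∨ m + 3*q ≤ -15) → (¬(3*w > -5))) ∧ ((¬(3*m = 3*w + 8 ∨ m + 3*q ≤ -15)) → (¬(3*q > 7))))) ∧ ((¬(3*w > 2)) → (¬(3*w > -5))))) ∧ ((¬(4*tot ≤ m + 11 → m ≤ -8)) → ((3*w > 2 → (((3*m = 3*w + 8 ∨ m + 3*q ≤ -15) → (¬(3*w > -5))) ∧ ((¬(3*m = 3*w + 8 ∨ m + 3*q ≤ -15)) → (¬(3*q > 7))))) ∧ ((¬(3*w > 2)) → (¬(3*w > -5)))))


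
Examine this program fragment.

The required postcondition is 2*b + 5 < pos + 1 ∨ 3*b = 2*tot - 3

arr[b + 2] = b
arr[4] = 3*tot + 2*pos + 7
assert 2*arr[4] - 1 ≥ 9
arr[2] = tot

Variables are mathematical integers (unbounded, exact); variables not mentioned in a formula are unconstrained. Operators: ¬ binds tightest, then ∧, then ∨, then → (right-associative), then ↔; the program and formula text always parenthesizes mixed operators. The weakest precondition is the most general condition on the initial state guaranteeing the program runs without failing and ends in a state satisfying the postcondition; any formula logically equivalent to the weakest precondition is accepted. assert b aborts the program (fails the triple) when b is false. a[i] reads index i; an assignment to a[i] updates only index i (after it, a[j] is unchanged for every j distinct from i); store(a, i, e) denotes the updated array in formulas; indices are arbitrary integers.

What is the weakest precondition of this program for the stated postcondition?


Working backward. After the program, the postcondition 2*b + 5 < pos + 1 ∨ 3*b = 2*tot - 3 must hold; in canonical form it is 2*b < pos - 4 ∨ 3*b = 2*tot - 3.
Before arr[2] := tot: 2*b < pos - 4 ∨ 3*b = 2*tot - 3
Before assert 2*arr[4] - 1 ≥ 9: 2*arr[4] ≥ 10 ∧ (2*b < pos - 4 ∨ 3*b = 2*tot - 3)
Before arr[4] := 3*tot + 2*pos + 7: 4*pos + 6*tot ≥ -4 ∧ (2*b < pos - 4 ∨ 3*b = 2*tot - 3)
Before arr[b + 2] := b: 4*pos + 6*tot ≥ -4 ∧ (2*b < pos - 4 ∨ 3*b = 2*tot - 3)
Answer: WP = 4*pos + 6*tot ≥ -4 ∧ (2*b < pos - 4 ∨ 3*b = 2*tot - 3)


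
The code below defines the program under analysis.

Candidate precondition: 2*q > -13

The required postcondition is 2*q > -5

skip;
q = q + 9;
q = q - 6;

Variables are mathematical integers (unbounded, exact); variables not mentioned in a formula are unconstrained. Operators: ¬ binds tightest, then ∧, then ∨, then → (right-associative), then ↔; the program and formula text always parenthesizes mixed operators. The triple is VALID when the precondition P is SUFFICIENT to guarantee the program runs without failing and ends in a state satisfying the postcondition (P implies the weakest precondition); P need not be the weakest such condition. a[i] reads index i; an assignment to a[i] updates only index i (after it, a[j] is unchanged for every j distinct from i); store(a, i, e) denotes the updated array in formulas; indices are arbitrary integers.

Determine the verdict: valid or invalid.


Working backward. After the program, 2*q > -5 must hold.
Before q := q - 6: 2*q > 7
Before q := q + 9: 2*q > -11
Before skip: 2*q > -11
The weakest precondition is 2*q > -11.
Check whether 2*q > -13 implies it.
Countermodel: at the initial state q = -6, the precondition holds but the weakest precondition fails.
Answer: invalid


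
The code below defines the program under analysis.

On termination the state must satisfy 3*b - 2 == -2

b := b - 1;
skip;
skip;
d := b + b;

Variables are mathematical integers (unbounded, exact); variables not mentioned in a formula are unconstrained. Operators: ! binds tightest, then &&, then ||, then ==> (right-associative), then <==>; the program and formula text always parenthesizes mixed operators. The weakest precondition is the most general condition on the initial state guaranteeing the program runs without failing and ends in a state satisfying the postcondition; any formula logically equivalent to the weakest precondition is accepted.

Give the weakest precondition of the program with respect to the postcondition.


Working backward. After the program, the postcondition 3*b - 2 == -2 must hold; in canonical form it is 3*b == 0.
Before d := b + b: 3*b == 0
Before skip: 3*b == 0
Before skip: 3*b == 0
Before b := b - 1: 3*b == 3
Answer: WP = 3*b == 3


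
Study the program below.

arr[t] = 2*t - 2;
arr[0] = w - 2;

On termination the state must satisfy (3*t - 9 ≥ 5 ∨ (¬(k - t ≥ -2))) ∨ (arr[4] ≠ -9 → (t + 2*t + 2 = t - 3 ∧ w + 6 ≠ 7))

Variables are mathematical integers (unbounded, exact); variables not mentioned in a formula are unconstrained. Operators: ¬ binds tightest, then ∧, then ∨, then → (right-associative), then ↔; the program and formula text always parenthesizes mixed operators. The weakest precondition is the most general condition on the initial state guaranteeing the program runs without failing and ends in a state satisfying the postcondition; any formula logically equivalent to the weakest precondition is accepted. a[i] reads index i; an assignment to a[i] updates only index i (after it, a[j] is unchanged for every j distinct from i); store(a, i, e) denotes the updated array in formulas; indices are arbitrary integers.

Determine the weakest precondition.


Working backward. After the program, the postcondition (3*t - 9 ≥ 5 ∨ (¬(k - t ≥ -2))) ∨ (arr[4] ≠ -9 → (t + 2*t + 2 = t - 3 ∧ w + 6 ≠ 7)) must hold; in canonical form it is 3*t ≥ 14 ∨ (¬(k ≥ t - 2)) ∨ (arr[4] ≠ -9 → (2*t = -5 ∧ w ≠ 1)).
Before arr[0] := w - 2: 3*t ≥ 14 ∨ (¬(k ≥ t - 2)) ∨ (arr[4] ≠ -9 → (2*t = -5 ∧ w ≠ 1))
Before arr[t] := 2*t - 2: 3*t ≥ 14 ∨ (¬(k ≥ t - 2)) ∨ (store(arr, t, 2*t - 2)[4] ≠ -9 → (2*t = -5 ∧ w ≠ 1))
Answer: WP = 3*t ≥ 14 ∨ (¬(k ≥ t - 2)) ∨ (store(arr, t, 2*t - 2)[4] ≠ -9 → (2*t = -5 ∧ w ≠ 1))


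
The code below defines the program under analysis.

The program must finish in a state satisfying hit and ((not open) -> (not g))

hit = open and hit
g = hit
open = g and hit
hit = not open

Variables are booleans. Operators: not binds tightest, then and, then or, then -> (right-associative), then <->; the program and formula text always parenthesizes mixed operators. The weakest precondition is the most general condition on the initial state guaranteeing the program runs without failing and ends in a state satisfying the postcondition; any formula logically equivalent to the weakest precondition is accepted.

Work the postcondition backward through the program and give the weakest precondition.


Working backward. After the program, hit and ((not open) -> (not g)) must hold.
Before hit := not open: (not open) and ((not open) -> (not g))
Before open := g and hit: (not (g and hit)) and ((not (g and hit)) -> (not g))
Before g := hit: not hit
Before hit := open and hit: not (open and hit)
Answer: WP = not (open and hit)


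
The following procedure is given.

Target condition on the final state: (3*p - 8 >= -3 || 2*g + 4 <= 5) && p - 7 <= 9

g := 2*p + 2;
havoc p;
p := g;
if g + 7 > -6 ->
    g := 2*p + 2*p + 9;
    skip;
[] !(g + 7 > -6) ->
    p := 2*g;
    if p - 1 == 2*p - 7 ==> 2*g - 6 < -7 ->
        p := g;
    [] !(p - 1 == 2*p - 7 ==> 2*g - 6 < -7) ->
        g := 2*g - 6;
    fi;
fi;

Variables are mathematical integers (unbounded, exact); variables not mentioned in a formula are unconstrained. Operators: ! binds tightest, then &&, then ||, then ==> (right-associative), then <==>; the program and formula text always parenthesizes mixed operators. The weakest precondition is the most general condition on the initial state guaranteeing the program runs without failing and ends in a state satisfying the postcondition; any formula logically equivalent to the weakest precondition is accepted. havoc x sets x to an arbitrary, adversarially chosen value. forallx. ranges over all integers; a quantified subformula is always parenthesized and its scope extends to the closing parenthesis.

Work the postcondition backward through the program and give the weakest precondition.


Working backward. After the program, the postcondition (3*p - 8 >= -3 || 2*g + 4 <= 5) && p - 7 <= 9 must hold; in canonical form it is (3*p >= 5 || 2*g <= 1) && p <= 16.
Then branch requires (3*p >= 5 || 8*p <= -17) && p <= 16; else branch requires ((2*g == 6 ==> 2*g < -1) ==> ((3*g >= 5 || 2*g <= 1) && g <= 16)) && ((!(2*g == 6 ==> 2*g < -1)) ==> ((6*g >= 5 || 4*g <= 13) && 2*g <= 16)).
Before the if: (g > -13 ==> ((3*p >= 5 || 8*p <= -17) && p <= 16)) && ((!(g > -13)) ==> (((2*g == 6 ==> 2*g < -1) ==> ((3*g >= 5 || 2*g <= 1) && g <= 16)) && ((!(2*g == 6 ==> 2*g < -1)) ==> ((6*g >= 5 || 4*g <= 13) && 2*g <= 16))))
Before p := g: (g > -13 ==> ((3*g >= 5 || 8*g <= -17) && g <= 16)) && ((!(g > -13)) ==> (((2*g == 6 ==> 2*g < -1) ==> ((3*g >= 5 || 2*g <= 1) && g <= 16)) && ((!(2*g == 6 ==> 2*g < -1)) ==> ((6*g >= 5 || 4*g <= 13) && 2*g <= 16))))
Before havoc p: (g > -13 ==> ((3*g >= 5 || 8*g <= -17) && g <= 16)) && ((!(g > -13)) ==> (((2*g == 6 ==> 2*g < -1) ==> ((3*g >= 5 || 2*g <= 1) && g <= 16)) && ((!(2*g == 6 ==> 2*g < -1)) ==> ((6*g >= 5 || 4*g <= 13) && 2*g <= 16))))
Before g := 2*p + 2: (2*p > -15 ==> ((6*p >= -1 || 16*p <= -33) && 2*p <= 14)) && ((!(2*p > -15)) ==> (((4*p == 2 ==> 4*p < -5) ==> ((6*p >= -1 || 4*p <= -3) && 2*p <= 14)) && ((!(4*p == 2 ==> 4*p < -5)) ==> ((12*p >= -7 || 8*p <= 5) && 4*p <= 12))))
Answer: WP = (2*p > -15 ==> ((6*p >= -1 || 16*p <= -33) && 2*p <= 14)) && ((!(2*p > -15)) ==> (((4*p == 2 ==> 4*p < -5) ==> ((6*p >= -1 || 4*p <= -3) && 2*p <= 14)) && ((!(4*p == 2 ==> 4*p < -5)) ==> ((12*p >= -7 || 8*p <= 5) && 4*p <= 12))))


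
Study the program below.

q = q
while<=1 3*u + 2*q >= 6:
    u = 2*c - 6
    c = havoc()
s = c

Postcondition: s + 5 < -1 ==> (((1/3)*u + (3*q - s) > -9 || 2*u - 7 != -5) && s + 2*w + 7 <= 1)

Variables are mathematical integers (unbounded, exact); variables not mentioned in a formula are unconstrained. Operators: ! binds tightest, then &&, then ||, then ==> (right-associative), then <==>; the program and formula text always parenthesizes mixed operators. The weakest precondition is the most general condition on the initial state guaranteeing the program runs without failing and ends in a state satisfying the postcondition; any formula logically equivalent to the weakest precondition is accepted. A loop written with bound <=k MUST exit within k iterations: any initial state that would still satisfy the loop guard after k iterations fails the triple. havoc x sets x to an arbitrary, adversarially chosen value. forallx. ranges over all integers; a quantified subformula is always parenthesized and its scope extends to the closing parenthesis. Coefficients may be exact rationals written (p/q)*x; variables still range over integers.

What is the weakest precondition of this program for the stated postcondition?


Working backward. After the program, the postcondition s + 5 < -1 ==> (((1/3)*u + (3*q - s) > -9 || 2*u - 7 != -5) && s + 2*w + 7 <= 1) must hold; in canonical form it is s < -6 ==> ((3*q + (1/3)*u > s - 9 || 2*u != 2) && s + 2*w <= -6).
Before s := c: c < -6 ==> ((3*q + (1/3)*u > c - 9 || 2*u != 2) && c + 2*w <= -6)
Before the loop (bound <=1), unroll the exhaustion recursion (WP_0 = exit-now case; WP_j = one more guarded iteration, up to j = 1):
  WP_0: (!(2*q + 3*u >= 6)) && (c < -6 ==> ((3*q + (1/3)*u > c - 9 || 2*u != 2) && c + 2*w <= -6))
  WP_1: (2*q + 3*u >= 6 ==> (forall c_1. ((!(6*c + 2*q >= 24)) && (c_1 < -6 ==> (((2/3)*c + 3*q > c_1 - 7 || 4*c != 14) && c_1 + 2*w <= -6))))) && ((!(2*q + 3*u >= 6)) ==> (c < -6 ==> ((3*q + (1/3)*u > c - 9 || 2*u != 2) && c + 2*w <= -6)))
So before the loop: (2*q + 3*u >= 6 ==> (forall c_1. ((!(6*c + 2*q >= 24)) && (c_1 < -6 ==> (((2/3)*c + 3*q > c_1 - 7 || 4*c != 14) && c_1 + 2*w <= -6))))) && ((!(2*q + 3*u >= 6)) ==> (c < -6 ==> ((3*q + (1/3)*u > c - 9 || 2*u != 2) && c + 2*w <= -6)))
Before q := q: (2*q + 3*u >= 6 ==> (forall c_1. ((!(6*c + 2*q >= 24)) && (c_1 < -6 ==> (((2/3)*c + 3*q > c_1 - 7 || 4*c != 14) && c_1 + 2*w <= -6))))) && ((!(2*q + 3*u >= 6)) ==> (c < -6 ==> ((3*q + (1/3)*u > c - 9 || 2*u != 2) && c + 2*w <= -6)))
Answer: WP = (2*q + 3*u >= 6 ==> (forall c_1. ((!(6*c + 2*q >= 24)) && (c_1 < -6 ==> (((2/3)*c + 3*q > c_1 - 7 || 4*c != 14) && c_1 + 2*w <= -6))))) && ((!(2*q + 3*u >= 6)) ==> (c < -6 ==> ((3*q + (1/3)*u > c - 9 || 2*u != 2) && c + 2*w <= -6)))


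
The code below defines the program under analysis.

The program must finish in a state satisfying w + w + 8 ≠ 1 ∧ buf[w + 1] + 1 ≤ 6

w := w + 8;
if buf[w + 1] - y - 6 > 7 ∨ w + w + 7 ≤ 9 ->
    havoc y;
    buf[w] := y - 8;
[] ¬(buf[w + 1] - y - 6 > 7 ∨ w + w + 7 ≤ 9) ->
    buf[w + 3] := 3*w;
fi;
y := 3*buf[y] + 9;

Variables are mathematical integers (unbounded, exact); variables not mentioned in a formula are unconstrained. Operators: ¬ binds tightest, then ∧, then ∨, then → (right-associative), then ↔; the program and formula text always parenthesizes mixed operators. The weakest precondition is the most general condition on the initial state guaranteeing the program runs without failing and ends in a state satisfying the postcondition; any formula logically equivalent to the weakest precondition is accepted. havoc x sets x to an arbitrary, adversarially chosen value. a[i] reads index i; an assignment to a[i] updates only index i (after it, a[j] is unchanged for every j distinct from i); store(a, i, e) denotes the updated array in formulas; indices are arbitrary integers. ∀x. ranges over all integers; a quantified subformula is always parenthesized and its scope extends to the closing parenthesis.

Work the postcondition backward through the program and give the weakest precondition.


Working backward. After the program, the postcondition w + w + 8 ≠ 1 ∧ buf[w + 1] + 1 ≤ 6 must hold; in canonical form it is 2*w ≠ -7 ∧ buf[w + 1] ≤ 5.
Before y := 3*buf[y] + 9: 2*w ≠ -7 ∧ buf[w + 1] ≤ 5
Then branch requires ∀y_1. (2*w ≠ -7 ∧ store(buf, w, y_1 - 8)[w + 1] ≤ 5); else branch requires 2*w ≠ -7 ∧ store(buf, w + 3, 3*w)[w + 1] ≤ 5.
Before the if: ((buf[w + 1] > y + 13 ∨ 2*w ≤ 2) → (∀y_1. (2*w ≠ -7 ∧ store(buf, w, y_1 - 8)[w + 1] ≤ 5))) ∧ ((¬(buf[w + 1] > y + 13 ∨ 2*w ≤ 2)) → (2*w ≠ -7 ∧ store(buf, w + 3, 3*w)[w + 1] ≤ 5))
Before w := w + 8: ((buf[w + 9] > y + 13 ∨ 2*w ≤ -14) → (∀y_1. (2*w ≠ -23 ∧ store(buf, w + 8, y_1 - 8)[w + 9] ≤ 5))) ∧ ((¬(buf[w + 9] > y + 13 ∨ 2*w ≤ -14)) → (2*w ≠ -23 ∧ store(buf, w + 11, 3*w + 24)[w + 9] ≤ 5))
Answer: WP = ((buf[w + 9] > y + 13 ∨ 2*w ≤ -14) → (∀y_1. (2*w ≠ -23 ∧ store(buf, w + 8, y_1 - 8)[w + 9] ≤ 5))) ∧ ((¬(buf[w + 9] > y + 13 ∨ 2*w ≤ -14)) → (2*w ≠ -23 ∧ store(buf, w + 11, 3*w + 24)[w + 9] ≤ 5))


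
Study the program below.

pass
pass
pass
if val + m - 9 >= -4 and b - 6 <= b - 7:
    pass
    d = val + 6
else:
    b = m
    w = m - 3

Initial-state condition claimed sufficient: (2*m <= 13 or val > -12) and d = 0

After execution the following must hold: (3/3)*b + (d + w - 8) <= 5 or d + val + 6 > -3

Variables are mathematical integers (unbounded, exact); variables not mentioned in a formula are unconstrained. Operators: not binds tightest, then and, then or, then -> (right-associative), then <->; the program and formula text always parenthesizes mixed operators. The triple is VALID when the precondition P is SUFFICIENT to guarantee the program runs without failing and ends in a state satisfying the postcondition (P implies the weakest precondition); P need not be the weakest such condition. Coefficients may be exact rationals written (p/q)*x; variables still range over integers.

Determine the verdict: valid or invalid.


Working backward. After the program, the postcondition (3/3)*b + (d + w - 8) <= 5 or d + val + 6 > -3 must hold; in canonical form it is b + d + w <= 13 or d + val > -9.
Then branch requires b + val + w <= 7 or 2*val > -15; else branch requires d + 2*m <= 16 or d + val > -9.
Before the if: d + 2*m <= 16 or d + val > -9
Before skip: d + 2*m <= 16 or d + val > -9
Before skip: d + 2*m <= 16 or d + val > -9
Before skip: d + 2*m <= 16 or d + val > -9
The weakest precondition is d + 2*m <= 16 or d + val > -9.
Check whether (2*m <= 13 or val > -12) and d = 0 implies it.
Countermodel: at the initial state d = 0, m = 9, val = -9, the precondition holds but the weakest precondition fails.
Answer: invalid


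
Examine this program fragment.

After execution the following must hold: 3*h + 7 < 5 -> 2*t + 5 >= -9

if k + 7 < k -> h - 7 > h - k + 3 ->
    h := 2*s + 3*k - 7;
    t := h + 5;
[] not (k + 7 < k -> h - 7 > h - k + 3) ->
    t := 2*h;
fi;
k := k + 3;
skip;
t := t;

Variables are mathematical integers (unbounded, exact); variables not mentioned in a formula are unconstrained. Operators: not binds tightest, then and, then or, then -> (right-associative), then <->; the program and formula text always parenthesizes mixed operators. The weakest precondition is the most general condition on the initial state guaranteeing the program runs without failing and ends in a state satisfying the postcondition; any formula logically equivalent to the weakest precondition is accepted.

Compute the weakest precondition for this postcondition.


Working backward. After the program, the postcondition 3*h + 7 < 5 -> 2*t + 5 >= -9 must hold; in canonical form it is 3*h < -2 -> 2*t >= -14.
Before t := t: 3*h < -2 -> 2*t >= -14
Before skip: 3*h < -2 -> 2*t >= -14
Before k := k + 3: 3*h < -2 -> 2*t >= -14
Then branch requires 9*k + 6*s < 19 -> 6*k + 4*s >= -10; else branch requires 3*h < -2 -> 4*h >= -14.
Before the if: 9*k + 6*s < 19 -> 6*k + 4*s >= -10
Answer: WP = 9*k + 6*s < 19 -> 6*k + 4*s >= -10


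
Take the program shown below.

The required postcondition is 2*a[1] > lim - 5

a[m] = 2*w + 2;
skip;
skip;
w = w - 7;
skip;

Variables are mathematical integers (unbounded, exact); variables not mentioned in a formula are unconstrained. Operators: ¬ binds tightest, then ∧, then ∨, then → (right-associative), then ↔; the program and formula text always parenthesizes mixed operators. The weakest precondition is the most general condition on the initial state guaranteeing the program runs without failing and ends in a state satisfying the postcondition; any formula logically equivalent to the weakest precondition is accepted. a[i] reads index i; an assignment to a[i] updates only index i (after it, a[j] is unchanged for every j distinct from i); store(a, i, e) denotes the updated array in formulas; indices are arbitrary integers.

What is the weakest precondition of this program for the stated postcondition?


Working backward. After the program, 2*a[1] > lim - 5 must hold.
Before skip: 2*a[1] > lim - 5
Before w := w - 7: 2*a[1] > lim - 5
Before skip: 2*a[1] > lim - 5
Before skip: 2*a[1] > lim - 5
Before a[m] := 2*w + 2: 2*store(a, m, 2*w + 2)[1] > lim - 5
Answer: WP = 2*store(a, m, 2*w + 2)[1] > lim - 5
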